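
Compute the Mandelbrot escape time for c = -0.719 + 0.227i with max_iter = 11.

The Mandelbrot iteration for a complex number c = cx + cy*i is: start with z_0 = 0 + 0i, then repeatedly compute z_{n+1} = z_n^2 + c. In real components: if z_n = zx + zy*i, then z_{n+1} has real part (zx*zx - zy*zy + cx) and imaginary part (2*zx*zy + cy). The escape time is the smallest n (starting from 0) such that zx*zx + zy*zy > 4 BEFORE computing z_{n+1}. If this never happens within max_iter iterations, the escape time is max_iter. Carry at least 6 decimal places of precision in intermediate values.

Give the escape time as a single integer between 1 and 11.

Answer: 11

Derivation:
z_0 = 0 + 0i, c = -0.7190 + 0.2270i
Iter 1: z = -0.7190 + 0.2270i, |z|^2 = 0.5685
Iter 2: z = -0.2536 + -0.0994i, |z|^2 = 0.0742
Iter 3: z = -0.6646 + 0.2774i, |z|^2 = 0.5186
Iter 4: z = -0.3543 + -0.1417i, |z|^2 = 0.1456
Iter 5: z = -0.6136 + 0.3274i, |z|^2 = 0.4837
Iter 6: z = -0.4497 + -0.1748i, |z|^2 = 0.2328
Iter 7: z = -0.5473 + 0.3842i, |z|^2 = 0.4472
Iter 8: z = -0.5671 + -0.1936i, |z|^2 = 0.3591
Iter 9: z = -0.4349 + 0.4466i, |z|^2 = 0.3885
Iter 10: z = -0.7293 + -0.1614i, |z|^2 = 0.5580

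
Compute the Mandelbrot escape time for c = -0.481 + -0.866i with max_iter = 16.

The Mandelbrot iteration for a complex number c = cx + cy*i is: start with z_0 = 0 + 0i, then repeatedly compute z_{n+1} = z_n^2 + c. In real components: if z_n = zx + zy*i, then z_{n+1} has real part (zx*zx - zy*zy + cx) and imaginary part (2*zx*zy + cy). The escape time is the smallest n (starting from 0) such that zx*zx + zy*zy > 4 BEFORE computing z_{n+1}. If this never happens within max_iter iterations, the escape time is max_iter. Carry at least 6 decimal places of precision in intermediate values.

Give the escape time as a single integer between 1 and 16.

Answer: 5

Derivation:
z_0 = 0 + 0i, c = -0.4810 + -0.8660i
Iter 1: z = -0.4810 + -0.8660i, |z|^2 = 0.9813
Iter 2: z = -0.9996 + -0.0329i, |z|^2 = 1.0003
Iter 3: z = 0.5171 + -0.8002i, |z|^2 = 0.9077
Iter 4: z = -0.8539 + -1.6936i, |z|^2 = 3.5975
Iter 5: z = -2.6200 + 2.0264i, |z|^2 = 10.9710
Escaped at iteration 5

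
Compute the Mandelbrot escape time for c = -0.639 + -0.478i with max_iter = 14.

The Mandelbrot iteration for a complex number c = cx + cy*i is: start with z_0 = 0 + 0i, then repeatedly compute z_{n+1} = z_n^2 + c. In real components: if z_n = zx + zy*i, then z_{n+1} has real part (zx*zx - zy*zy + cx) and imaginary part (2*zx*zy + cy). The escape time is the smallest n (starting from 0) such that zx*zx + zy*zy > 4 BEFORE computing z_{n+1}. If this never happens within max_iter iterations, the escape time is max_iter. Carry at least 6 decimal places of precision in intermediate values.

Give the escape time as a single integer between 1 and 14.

z_0 = 0 + 0i, c = -0.6390 + -0.4780i
Iter 1: z = -0.6390 + -0.4780i, |z|^2 = 0.6368
Iter 2: z = -0.4592 + 0.1329i, |z|^2 = 0.2285
Iter 3: z = -0.4458 + -0.6000i, |z|^2 = 0.5588
Iter 4: z = -0.8003 + 0.0570i, |z|^2 = 0.6437
Iter 5: z = -0.0018 + -0.5693i, |z|^2 = 0.3241
Iter 6: z = -0.9631 + -0.4759i, |z|^2 = 1.1540
Iter 7: z = 0.0620 + 0.4387i, |z|^2 = 0.1963
Iter 8: z = -0.8276 + -0.4236i, |z|^2 = 0.8644
Iter 9: z = -0.1335 + 0.2232i, |z|^2 = 0.0676
Iter 10: z = -0.6710 + -0.5376i, |z|^2 = 0.7393
Iter 11: z = -0.4778 + 0.2435i, |z|^2 = 0.2875
Iter 12: z = -0.4700 + -0.7106i, |z|^2 = 0.7259
Iter 13: z = -0.9231 + 0.1900i, |z|^2 = 0.8882

Answer: 14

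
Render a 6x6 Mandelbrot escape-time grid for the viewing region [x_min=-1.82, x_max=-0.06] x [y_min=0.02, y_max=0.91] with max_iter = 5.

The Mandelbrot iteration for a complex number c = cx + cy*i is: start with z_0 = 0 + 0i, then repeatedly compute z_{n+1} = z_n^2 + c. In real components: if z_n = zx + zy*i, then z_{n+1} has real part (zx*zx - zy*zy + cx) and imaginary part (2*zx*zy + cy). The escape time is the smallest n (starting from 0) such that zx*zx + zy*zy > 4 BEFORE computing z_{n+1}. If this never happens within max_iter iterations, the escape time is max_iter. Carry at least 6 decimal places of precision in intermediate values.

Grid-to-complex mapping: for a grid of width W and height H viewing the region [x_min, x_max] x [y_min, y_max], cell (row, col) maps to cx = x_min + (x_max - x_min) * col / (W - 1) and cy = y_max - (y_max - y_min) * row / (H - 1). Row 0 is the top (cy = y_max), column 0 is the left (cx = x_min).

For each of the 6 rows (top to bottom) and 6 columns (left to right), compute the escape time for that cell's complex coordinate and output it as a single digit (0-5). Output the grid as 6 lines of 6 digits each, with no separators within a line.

Answer: 133455
233455
334555
345555
455555
555555

Derivation:
(row=0, col=0): c = -1.8200 + 0.9100i → escape time 1
(row=0, col=1): c = -1.4680 + 0.9100i → escape time 3
(row=0, col=2): c = -1.1160 + 0.9100i → escape time 3
(row=0, col=3): c = -0.7640 + 0.9100i → escape time 4
(row=0, col=4): c = -0.4120 + 0.9100i → escape time 5
(row=0, col=5): c = -0.0600 + 0.9100i → escape time 5
(row=1, col=0): c = -1.8200 + 0.7320i → escape time 2
(row=1, col=1): c = -1.4680 + 0.7320i → escape time 3
(row=1, col=2): c = -1.1160 + 0.7320i → escape time 3
(row=1, col=3): c = -0.7640 + 0.7320i → escape time 4
(row=1, col=4): c = -0.4120 + 0.7320i → escape time 5
(row=1, col=5): c = -0.0600 + 0.7320i → escape time 5
(row=2, col=0): c = -1.8200 + 0.5540i → escape time 3
(row=2, col=1): c = -1.4680 + 0.5540i → escape time 3
(row=2, col=2): c = -1.1160 + 0.5540i → escape time 4
(row=2, col=3): c = -0.7640 + 0.5540i → escape time 5
(row=2, col=4): c = -0.4120 + 0.5540i → escape time 5
(row=2, col=5): c = -0.0600 + 0.5540i → escape time 5
(row=3, col=0): c = -1.8200 + 0.3760i → escape time 3
(row=3, col=1): c = -1.4680 + 0.3760i → escape time 4
(row=3, col=2): c = -1.1160 + 0.3760i → escape time 5
(row=3, col=3): c = -0.7640 + 0.3760i → escape time 5
(row=3, col=4): c = -0.4120 + 0.3760i → escape time 5
(row=3, col=5): c = -0.0600 + 0.3760i → escape time 5
(row=4, col=0): c = -1.8200 + 0.1980i → escape time 4
(row=4, col=1): c = -1.4680 + 0.1980i → escape time 5
(row=4, col=2): c = -1.1160 + 0.1980i → escape time 5
(row=4, col=3): c = -0.7640 + 0.1980i → escape time 5
(row=4, col=4): c = -0.4120 + 0.1980i → escape time 5
(row=4, col=5): c = -0.0600 + 0.1980i → escape time 5
(row=5, col=0): c = -1.8200 + 0.0200i → escape time 5
(row=5, col=1): c = -1.4680 + 0.0200i → escape time 5
(row=5, col=2): c = -1.1160 + 0.0200i → escape time 5
(row=5, col=3): c = -0.7640 + 0.0200i → escape time 5
(row=5, col=4): c = -0.4120 + 0.0200i → escape time 5
(row=5, col=5): c = -0.0600 + 0.0200i → escape time 5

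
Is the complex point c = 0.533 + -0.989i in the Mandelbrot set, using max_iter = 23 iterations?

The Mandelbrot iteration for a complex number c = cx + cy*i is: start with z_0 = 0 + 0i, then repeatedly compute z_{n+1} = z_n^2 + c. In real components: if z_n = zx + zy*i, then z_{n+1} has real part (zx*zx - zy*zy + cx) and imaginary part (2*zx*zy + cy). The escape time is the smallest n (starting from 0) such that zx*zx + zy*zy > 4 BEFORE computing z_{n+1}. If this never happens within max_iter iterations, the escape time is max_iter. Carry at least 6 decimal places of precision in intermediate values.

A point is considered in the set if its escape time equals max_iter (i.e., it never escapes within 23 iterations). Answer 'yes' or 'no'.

z_0 = 0 + 0i, c = 0.5330 + -0.9890i
Iter 1: z = 0.5330 + -0.9890i, |z|^2 = 1.2622
Iter 2: z = -0.1610 + -2.0433i, |z|^2 = 4.2009
Escaped at iteration 2

Answer: no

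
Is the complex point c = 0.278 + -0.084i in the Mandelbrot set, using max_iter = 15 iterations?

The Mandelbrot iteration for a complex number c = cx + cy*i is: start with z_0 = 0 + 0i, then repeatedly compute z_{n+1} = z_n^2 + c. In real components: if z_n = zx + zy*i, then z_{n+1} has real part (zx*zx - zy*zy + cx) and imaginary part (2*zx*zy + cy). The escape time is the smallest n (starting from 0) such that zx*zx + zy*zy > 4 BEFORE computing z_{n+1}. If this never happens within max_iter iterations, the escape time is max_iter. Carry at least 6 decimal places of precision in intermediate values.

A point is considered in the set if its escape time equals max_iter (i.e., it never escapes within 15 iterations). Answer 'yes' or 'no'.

z_0 = 0 + 0i, c = 0.2780 + -0.0840i
Iter 1: z = 0.2780 + -0.0840i, |z|^2 = 0.0843
Iter 2: z = 0.3482 + -0.1307i, |z|^2 = 0.1383
Iter 3: z = 0.3822 + -0.1750i, |z|^2 = 0.1767
Iter 4: z = 0.3934 + -0.2178i, |z|^2 = 0.2022
Iter 5: z = 0.3854 + -0.2554i, |z|^2 = 0.2137
Iter 6: z = 0.3613 + -0.2808i, |z|^2 = 0.2094
Iter 7: z = 0.3297 + -0.2869i, |z|^2 = 0.1910
Iter 8: z = 0.3044 + -0.2732i, |z|^2 = 0.1673
Iter 9: z = 0.2960 + -0.2503i, |z|^2 = 0.1503
Iter 10: z = 0.3030 + -0.2322i, |z|^2 = 0.1457
Iter 11: z = 0.3159 + -0.2247i, |z|^2 = 0.1503
Iter 12: z = 0.3273 + -0.2260i, |z|^2 = 0.1582
Iter 13: z = 0.3341 + -0.2319i, |z|^2 = 0.1654
Iter 14: z = 0.3358 + -0.2389i, |z|^2 = 0.1699
Did not escape in 15 iterations → in set

Answer: yes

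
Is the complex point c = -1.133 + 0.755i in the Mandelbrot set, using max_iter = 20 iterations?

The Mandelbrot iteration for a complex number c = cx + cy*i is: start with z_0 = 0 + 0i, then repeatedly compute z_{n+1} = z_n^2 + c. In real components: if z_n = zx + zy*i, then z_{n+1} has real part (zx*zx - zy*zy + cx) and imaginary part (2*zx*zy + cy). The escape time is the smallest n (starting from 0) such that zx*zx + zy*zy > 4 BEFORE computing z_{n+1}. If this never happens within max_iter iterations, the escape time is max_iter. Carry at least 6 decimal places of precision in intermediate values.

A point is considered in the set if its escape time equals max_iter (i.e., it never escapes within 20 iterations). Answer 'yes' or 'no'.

Answer: no

Derivation:
z_0 = 0 + 0i, c = -1.1330 + 0.7550i
Iter 1: z = -1.1330 + 0.7550i, |z|^2 = 1.8537
Iter 2: z = -0.4193 + -0.9558i, |z|^2 = 1.0895
Iter 3: z = -1.8708 + 1.5566i, |z|^2 = 5.9229
Escaped at iteration 3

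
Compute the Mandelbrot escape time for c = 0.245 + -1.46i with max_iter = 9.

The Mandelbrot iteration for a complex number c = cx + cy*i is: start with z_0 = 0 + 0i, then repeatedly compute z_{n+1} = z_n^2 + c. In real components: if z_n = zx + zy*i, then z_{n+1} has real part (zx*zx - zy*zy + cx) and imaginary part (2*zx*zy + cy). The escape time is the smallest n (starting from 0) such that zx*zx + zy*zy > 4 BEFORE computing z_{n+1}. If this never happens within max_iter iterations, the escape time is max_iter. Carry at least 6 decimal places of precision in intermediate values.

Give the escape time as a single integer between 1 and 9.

Answer: 2

Derivation:
z_0 = 0 + 0i, c = 0.2450 + -1.4600i
Iter 1: z = 0.2450 + -1.4600i, |z|^2 = 2.1916
Iter 2: z = -1.8266 + -2.1754i, |z|^2 = 8.0687
Escaped at iteration 2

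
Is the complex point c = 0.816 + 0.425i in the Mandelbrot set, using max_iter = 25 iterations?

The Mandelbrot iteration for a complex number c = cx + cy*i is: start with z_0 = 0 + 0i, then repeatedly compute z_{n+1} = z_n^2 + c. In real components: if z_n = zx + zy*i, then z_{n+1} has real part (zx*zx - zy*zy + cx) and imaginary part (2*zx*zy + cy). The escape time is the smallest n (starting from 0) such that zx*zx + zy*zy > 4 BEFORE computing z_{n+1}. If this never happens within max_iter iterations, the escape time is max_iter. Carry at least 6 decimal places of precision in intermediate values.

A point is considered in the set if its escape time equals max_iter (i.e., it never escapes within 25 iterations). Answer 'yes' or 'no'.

z_0 = 0 + 0i, c = 0.8160 + 0.4250i
Iter 1: z = 0.8160 + 0.4250i, |z|^2 = 0.8465
Iter 2: z = 1.3012 + 1.1186i, |z|^2 = 2.9445
Iter 3: z = 1.2579 + 3.3361i, |z|^2 = 12.7121
Escaped at iteration 3

Answer: no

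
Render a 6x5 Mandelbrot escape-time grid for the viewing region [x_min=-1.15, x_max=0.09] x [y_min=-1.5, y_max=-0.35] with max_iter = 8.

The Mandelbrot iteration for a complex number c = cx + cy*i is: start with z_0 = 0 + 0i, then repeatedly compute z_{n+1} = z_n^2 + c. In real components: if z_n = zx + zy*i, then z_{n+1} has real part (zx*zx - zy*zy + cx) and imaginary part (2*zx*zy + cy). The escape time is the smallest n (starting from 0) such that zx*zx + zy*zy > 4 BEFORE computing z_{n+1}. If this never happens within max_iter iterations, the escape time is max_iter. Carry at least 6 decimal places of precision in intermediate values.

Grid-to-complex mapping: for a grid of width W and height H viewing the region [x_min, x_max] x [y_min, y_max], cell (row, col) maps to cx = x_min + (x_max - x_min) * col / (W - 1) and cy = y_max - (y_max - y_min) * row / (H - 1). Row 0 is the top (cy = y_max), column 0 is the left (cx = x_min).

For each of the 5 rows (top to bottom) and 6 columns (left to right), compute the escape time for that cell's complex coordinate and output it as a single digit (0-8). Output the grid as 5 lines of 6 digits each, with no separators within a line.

(row=0, col=0): c = -1.1500 + -0.3500i → escape time 8
(row=0, col=1): c = -0.9020 + -0.3500i → escape time 8
(row=0, col=2): c = -0.6540 + -0.3500i → escape time 8
(row=0, col=3): c = -0.4060 + -0.3500i → escape time 8
(row=0, col=4): c = -0.1580 + -0.3500i → escape time 8
(row=0, col=5): c = 0.0900 + -0.3500i → escape time 8
(row=1, col=0): c = -1.1500 + -0.6375i → escape time 3
(row=1, col=1): c = -0.9020 + -0.6375i → escape time 4
(row=1, col=2): c = -0.6540 + -0.6375i → escape time 7
(row=1, col=3): c = -0.4060 + -0.6375i → escape time 8
(row=1, col=4): c = -0.1580 + -0.6375i → escape time 8
(row=1, col=5): c = 0.0900 + -0.6375i → escape time 8
(row=2, col=0): c = -1.1500 + -0.9250i → escape time 3
(row=2, col=1): c = -0.9020 + -0.9250i → escape time 3
(row=2, col=2): c = -0.6540 + -0.9250i → escape time 4
(row=2, col=3): c = -0.4060 + -0.9250i → escape time 5
(row=2, col=4): c = -0.1580 + -0.9250i → escape time 8
(row=2, col=5): c = 0.0900 + -0.9250i → escape time 5
(row=3, col=0): c = -1.1500 + -1.2125i → escape time 2
(row=3, col=1): c = -0.9020 + -1.2125i → escape time 3
(row=3, col=2): c = -0.6540 + -1.2125i → escape time 3
(row=3, col=3): c = -0.4060 + -1.2125i → escape time 3
(row=3, col=4): c = -0.1580 + -1.2125i → escape time 3
(row=3, col=5): c = 0.0900 + -1.2125i → escape time 3
(row=4, col=0): c = -1.1500 + -1.5000i → escape time 2
(row=4, col=1): c = -0.9020 + -1.5000i → escape time 2
(row=4, col=2): c = -0.6540 + -1.5000i → escape time 2
(row=4, col=3): c = -0.4060 + -1.5000i → escape time 2
(row=4, col=4): c = -0.1580 + -1.5000i → escape time 2
(row=4, col=5): c = 0.0900 + -1.5000i → escape time 2

Answer: 888888
347888
334585
233333
222222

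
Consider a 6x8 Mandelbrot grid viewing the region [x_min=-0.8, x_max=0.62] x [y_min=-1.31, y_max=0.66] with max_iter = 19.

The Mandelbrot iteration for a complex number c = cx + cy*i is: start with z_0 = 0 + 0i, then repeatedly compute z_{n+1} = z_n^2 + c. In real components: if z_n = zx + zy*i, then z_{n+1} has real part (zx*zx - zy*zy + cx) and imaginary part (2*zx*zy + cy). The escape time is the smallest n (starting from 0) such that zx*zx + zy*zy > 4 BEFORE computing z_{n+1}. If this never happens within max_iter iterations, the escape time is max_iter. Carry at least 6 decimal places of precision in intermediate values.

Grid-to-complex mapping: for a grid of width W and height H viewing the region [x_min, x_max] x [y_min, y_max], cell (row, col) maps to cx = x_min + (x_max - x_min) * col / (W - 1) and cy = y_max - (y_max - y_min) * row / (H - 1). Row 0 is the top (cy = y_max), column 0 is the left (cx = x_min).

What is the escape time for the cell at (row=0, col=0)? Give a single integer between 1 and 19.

Answer: 5

Derivation:
z_0 = 0 + 0i, c = -0.8000 + 0.6600i
Iter 1: z = -0.8000 + 0.6600i, |z|^2 = 1.0756
Iter 2: z = -0.5956 + -0.3960i, |z|^2 = 0.5116
Iter 3: z = -0.6021 + 1.1317i, |z|^2 = 1.6433
Iter 4: z = -1.7183 + -0.7028i, |z|^2 = 3.4464
Iter 5: z = 1.6586 + 3.0751i, |z|^2 = 12.2071
Escaped at iteration 5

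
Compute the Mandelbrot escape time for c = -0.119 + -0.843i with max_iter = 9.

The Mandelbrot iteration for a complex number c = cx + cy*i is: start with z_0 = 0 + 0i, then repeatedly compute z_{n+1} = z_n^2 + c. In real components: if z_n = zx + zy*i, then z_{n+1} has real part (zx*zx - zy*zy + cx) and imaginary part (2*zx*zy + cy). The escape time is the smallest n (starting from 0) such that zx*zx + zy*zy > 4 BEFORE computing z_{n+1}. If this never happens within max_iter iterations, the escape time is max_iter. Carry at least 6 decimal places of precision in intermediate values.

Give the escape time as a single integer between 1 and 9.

Answer: 9

Derivation:
z_0 = 0 + 0i, c = -0.1190 + -0.8430i
Iter 1: z = -0.1190 + -0.8430i, |z|^2 = 0.7248
Iter 2: z = -0.8155 + -0.6424i, |z|^2 = 1.0777
Iter 3: z = 0.1334 + 0.2047i, |z|^2 = 0.0597
Iter 4: z = -0.1431 + -0.7884i, |z|^2 = 0.6420
Iter 5: z = -0.7201 + -0.6174i, |z|^2 = 0.8997
Iter 6: z = 0.0184 + 0.0461i, |z|^2 = 0.0025
Iter 7: z = -0.1208 + -0.8413i, |z|^2 = 0.7224
Iter 8: z = -0.8122 + -0.6398i, |z|^2 = 1.0690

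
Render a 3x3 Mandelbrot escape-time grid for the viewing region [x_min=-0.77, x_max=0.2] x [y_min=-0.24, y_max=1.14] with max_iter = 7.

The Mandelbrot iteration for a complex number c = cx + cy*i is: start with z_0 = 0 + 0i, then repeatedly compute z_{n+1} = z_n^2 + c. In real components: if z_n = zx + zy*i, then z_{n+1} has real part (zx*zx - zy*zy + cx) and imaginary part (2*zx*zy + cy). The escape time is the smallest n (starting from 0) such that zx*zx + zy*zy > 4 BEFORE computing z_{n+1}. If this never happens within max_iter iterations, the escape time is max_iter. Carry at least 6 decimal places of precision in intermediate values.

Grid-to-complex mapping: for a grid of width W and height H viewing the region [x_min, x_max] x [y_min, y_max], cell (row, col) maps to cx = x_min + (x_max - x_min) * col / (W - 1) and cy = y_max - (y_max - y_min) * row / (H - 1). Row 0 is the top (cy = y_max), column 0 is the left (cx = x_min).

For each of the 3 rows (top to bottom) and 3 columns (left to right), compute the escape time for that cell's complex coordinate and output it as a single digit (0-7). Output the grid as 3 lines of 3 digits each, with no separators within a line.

Answer: 343
777
777

Derivation:
(row=0, col=0): c = -0.7700 + 1.1400i → escape time 3
(row=0, col=1): c = -0.2850 + 1.1400i → escape time 4
(row=0, col=2): c = 0.2000 + 1.1400i → escape time 3
(row=1, col=0): c = -0.7700 + 0.4500i → escape time 7
(row=1, col=1): c = -0.2850 + 0.4500i → escape time 7
(row=1, col=2): c = 0.2000 + 0.4500i → escape time 7
(row=2, col=0): c = -0.7700 + -0.2400i → escape time 7
(row=2, col=1): c = -0.2850 + -0.2400i → escape time 7
(row=2, col=2): c = 0.2000 + -0.2400i → escape time 7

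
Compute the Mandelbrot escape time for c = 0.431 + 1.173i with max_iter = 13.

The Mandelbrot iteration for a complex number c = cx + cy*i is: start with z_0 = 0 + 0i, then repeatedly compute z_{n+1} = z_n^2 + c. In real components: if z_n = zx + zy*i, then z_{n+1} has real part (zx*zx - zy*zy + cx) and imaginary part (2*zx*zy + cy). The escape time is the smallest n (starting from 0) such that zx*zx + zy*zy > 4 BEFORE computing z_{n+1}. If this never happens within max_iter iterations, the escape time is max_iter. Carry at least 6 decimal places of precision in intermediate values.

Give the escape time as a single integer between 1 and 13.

Answer: 2

Derivation:
z_0 = 0 + 0i, c = 0.4310 + 1.1730i
Iter 1: z = 0.4310 + 1.1730i, |z|^2 = 1.5617
Iter 2: z = -0.7592 + 2.1841i, |z|^2 = 5.3467
Escaped at iteration 2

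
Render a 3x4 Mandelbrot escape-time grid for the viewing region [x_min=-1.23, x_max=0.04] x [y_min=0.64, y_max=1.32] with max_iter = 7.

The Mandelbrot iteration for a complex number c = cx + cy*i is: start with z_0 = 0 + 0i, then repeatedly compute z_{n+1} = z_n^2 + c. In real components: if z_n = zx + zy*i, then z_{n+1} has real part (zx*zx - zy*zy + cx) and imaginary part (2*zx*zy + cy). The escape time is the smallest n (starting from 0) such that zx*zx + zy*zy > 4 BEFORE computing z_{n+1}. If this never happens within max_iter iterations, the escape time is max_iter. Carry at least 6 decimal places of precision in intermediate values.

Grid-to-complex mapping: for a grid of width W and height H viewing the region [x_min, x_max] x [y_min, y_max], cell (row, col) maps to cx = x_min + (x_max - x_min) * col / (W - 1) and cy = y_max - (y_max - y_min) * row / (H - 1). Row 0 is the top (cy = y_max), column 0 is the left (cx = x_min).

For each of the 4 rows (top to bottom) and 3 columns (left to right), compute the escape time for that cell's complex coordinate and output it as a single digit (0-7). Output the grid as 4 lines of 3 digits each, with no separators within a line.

Answer: 232
334
347
377

Derivation:
(row=0, col=0): c = -1.2300 + 1.3200i → escape time 2
(row=0, col=1): c = -0.5950 + 1.3200i → escape time 3
(row=0, col=2): c = 0.0400 + 1.3200i → escape time 2
(row=1, col=0): c = -1.2300 + 1.0933i → escape time 3
(row=1, col=1): c = -0.5950 + 1.0933i → escape time 3
(row=1, col=2): c = 0.0400 + 1.0933i → escape time 4
(row=2, col=0): c = -1.2300 + 0.8667i → escape time 3
(row=2, col=1): c = -0.5950 + 0.8667i → escape time 4
(row=2, col=2): c = 0.0400 + 0.8667i → escape time 7
(row=3, col=0): c = -1.2300 + 0.6400i → escape time 3
(row=3, col=1): c = -0.5950 + 0.6400i → escape time 7
(row=3, col=2): c = 0.0400 + 0.6400i → escape time 7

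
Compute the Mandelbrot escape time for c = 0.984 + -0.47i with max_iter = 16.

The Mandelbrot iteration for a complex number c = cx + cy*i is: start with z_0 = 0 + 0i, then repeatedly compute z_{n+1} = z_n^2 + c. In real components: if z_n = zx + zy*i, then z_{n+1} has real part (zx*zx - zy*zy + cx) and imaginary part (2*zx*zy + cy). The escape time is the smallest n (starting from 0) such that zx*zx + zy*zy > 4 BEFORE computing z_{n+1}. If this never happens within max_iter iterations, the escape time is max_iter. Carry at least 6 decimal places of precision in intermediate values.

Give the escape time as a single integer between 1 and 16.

Answer: 2

Derivation:
z_0 = 0 + 0i, c = 0.9840 + -0.4700i
Iter 1: z = 0.9840 + -0.4700i, |z|^2 = 1.1892
Iter 2: z = 1.7314 + -1.3950i, |z|^2 = 4.9435
Escaped at iteration 2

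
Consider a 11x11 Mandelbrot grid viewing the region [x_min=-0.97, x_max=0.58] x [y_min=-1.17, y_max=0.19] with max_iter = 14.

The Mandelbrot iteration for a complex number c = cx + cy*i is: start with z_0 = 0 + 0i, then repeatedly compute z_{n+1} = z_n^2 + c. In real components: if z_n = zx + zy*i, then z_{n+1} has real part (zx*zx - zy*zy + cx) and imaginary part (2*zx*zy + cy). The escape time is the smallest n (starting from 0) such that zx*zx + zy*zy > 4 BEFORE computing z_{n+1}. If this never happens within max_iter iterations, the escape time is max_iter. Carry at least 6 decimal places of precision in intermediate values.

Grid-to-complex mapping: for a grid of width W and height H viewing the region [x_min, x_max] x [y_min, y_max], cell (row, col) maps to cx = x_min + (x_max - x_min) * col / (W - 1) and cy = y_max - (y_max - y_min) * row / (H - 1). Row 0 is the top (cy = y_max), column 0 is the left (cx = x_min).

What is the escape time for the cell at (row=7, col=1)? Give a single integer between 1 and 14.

Answer: 4

Derivation:
z_0 = 0 + 0i, c = -0.8150 + -0.7620i
Iter 1: z = -0.8150 + -0.7620i, |z|^2 = 1.2449
Iter 2: z = -0.7314 + 0.4801i, |z|^2 = 0.7654
Iter 3: z = -0.5105 + -1.4643i, |z|^2 = 2.4046
Iter 4: z = -2.6984 + 0.7330i, |z|^2 = 7.8188
Escaped at iteration 4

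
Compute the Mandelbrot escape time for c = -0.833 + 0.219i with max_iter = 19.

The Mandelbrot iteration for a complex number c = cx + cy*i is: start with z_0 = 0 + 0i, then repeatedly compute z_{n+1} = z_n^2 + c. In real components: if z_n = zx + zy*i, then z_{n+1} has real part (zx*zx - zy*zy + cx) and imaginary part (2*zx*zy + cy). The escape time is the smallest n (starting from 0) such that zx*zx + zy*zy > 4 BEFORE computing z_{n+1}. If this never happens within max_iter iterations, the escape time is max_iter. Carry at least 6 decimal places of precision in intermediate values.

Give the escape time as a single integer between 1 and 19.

Answer: 19

Derivation:
z_0 = 0 + 0i, c = -0.8330 + 0.2190i
Iter 1: z = -0.8330 + 0.2190i, |z|^2 = 0.7419
Iter 2: z = -0.1871 + -0.1459i, |z|^2 = 0.0563
Iter 3: z = -0.8193 + 0.2736i, |z|^2 = 0.7461
Iter 4: z = -0.2366 + -0.2293i, |z|^2 = 0.1086
Iter 5: z = -0.8296 + 0.3275i, |z|^2 = 0.7954
Iter 6: z = -0.2521 + -0.3244i, |z|^2 = 0.1688
Iter 7: z = -0.8747 + 0.3825i, |z|^2 = 0.9114
Iter 8: z = -0.2143 + -0.4502i, |z|^2 = 0.2486
Iter 9: z = -0.9897 + 0.4119i, |z|^2 = 1.1493
Iter 10: z = -0.0231 + -0.5964i, |z|^2 = 0.3562
Iter 11: z = -1.1881 + 0.2465i, |z|^2 = 1.4725
Iter 12: z = 0.5179 + -0.3669i, |z|^2 = 0.4028
Iter 13: z = -0.6994 + -0.1610i, |z|^2 = 0.5151
Iter 14: z = -0.3698 + 0.4442i, |z|^2 = 0.3340
Iter 15: z = -0.8936 + -0.1095i, |z|^2 = 0.8105
Iter 16: z = -0.0465 + 0.4147i, |z|^2 = 0.1741
Iter 17: z = -1.0028 + 0.1804i, |z|^2 = 1.0382
Iter 18: z = 0.1401 + -0.1428i, |z|^2 = 0.0400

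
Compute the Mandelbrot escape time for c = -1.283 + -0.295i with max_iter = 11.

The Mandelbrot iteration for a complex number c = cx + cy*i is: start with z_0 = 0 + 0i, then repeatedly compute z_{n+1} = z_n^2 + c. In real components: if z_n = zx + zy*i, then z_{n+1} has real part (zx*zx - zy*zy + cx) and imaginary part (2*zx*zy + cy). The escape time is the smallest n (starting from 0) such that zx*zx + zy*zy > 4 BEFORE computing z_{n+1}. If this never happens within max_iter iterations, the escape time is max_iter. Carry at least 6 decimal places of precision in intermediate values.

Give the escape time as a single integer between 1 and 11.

Answer: 8

Derivation:
z_0 = 0 + 0i, c = -1.2830 + -0.2950i
Iter 1: z = -1.2830 + -0.2950i, |z|^2 = 1.7331
Iter 2: z = 0.2761 + 0.4620i, |z|^2 = 0.2896
Iter 3: z = -1.4202 + -0.0399i, |z|^2 = 2.0186
Iter 4: z = 0.7324 + -0.1816i, |z|^2 = 0.5694
Iter 5: z = -0.7796 + -0.5610i, |z|^2 = 0.9224
Iter 6: z = -0.9899 + 0.5796i, |z|^2 = 1.3159
Iter 7: z = -0.6390 + -1.4426i, |z|^2 = 2.4894
Iter 8: z = -2.9558 + 1.5486i, |z|^2 = 11.1347
Escaped at iteration 8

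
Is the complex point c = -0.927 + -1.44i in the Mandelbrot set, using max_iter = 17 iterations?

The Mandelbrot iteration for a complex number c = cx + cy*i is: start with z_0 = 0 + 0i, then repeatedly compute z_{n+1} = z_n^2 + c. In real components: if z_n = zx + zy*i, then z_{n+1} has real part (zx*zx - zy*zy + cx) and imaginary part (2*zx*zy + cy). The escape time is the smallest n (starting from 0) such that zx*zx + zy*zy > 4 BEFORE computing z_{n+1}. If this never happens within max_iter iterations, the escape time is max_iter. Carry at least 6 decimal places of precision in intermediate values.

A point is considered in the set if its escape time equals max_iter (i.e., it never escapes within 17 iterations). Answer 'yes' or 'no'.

z_0 = 0 + 0i, c = -0.9270 + -1.4400i
Iter 1: z = -0.9270 + -1.4400i, |z|^2 = 2.9329
Iter 2: z = -2.1413 + 1.2298i, |z|^2 = 6.0974
Escaped at iteration 2

Answer: no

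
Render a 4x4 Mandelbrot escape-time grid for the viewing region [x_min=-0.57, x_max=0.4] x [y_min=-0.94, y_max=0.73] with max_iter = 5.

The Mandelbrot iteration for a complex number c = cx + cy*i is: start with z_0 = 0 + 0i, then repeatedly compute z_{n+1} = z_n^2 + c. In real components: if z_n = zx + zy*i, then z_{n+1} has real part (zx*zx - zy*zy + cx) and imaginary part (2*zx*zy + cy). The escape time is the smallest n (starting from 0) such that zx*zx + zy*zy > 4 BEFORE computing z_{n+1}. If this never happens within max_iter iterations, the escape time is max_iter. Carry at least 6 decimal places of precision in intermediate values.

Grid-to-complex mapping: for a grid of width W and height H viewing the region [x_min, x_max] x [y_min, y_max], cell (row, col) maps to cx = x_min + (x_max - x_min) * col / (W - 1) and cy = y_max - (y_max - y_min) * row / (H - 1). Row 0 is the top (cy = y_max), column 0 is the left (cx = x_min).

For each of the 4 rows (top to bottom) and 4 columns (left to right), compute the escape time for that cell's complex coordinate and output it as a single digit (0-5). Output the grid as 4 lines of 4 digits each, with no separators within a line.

Answer: 5554
5555
5555
4553

Derivation:
(row=0, col=0): c = -0.5700 + 0.7300i → escape time 5
(row=0, col=1): c = -0.2467 + 0.7300i → escape time 5
(row=0, col=2): c = 0.0767 + 0.7300i → escape time 5
(row=0, col=3): c = 0.4000 + 0.7300i → escape time 4
(row=1, col=0): c = -0.5700 + 0.1733i → escape time 5
(row=1, col=1): c = -0.2467 + 0.1733i → escape time 5
(row=1, col=2): c = 0.0767 + 0.1733i → escape time 5
(row=1, col=3): c = 0.4000 + 0.1733i → escape time 5
(row=2, col=0): c = -0.5700 + -0.3833i → escape time 5
(row=2, col=1): c = -0.2467 + -0.3833i → escape time 5
(row=2, col=2): c = 0.0767 + -0.3833i → escape time 5
(row=2, col=3): c = 0.4000 + -0.3833i → escape time 5
(row=3, col=0): c = -0.5700 + -0.9400i → escape time 4
(row=3, col=1): c = -0.2467 + -0.9400i → escape time 5
(row=3, col=2): c = 0.0767 + -0.9400i → escape time 5
(row=3, col=3): c = 0.4000 + -0.9400i → escape time 3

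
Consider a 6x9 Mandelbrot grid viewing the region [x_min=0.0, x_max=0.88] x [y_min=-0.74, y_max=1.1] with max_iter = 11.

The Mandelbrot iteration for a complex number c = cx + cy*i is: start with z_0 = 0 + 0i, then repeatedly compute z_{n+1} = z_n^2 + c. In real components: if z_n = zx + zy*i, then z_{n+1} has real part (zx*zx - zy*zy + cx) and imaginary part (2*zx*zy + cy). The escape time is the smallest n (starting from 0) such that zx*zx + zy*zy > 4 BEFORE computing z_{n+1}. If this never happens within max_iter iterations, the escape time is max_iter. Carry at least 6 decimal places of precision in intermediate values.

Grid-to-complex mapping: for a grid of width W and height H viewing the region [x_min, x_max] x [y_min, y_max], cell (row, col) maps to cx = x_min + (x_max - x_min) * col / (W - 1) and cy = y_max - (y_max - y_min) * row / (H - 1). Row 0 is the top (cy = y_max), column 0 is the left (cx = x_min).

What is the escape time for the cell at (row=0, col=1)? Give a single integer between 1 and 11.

Answer: 3

Derivation:
z_0 = 0 + 0i, c = 0.1760 + 1.1000i
Iter 1: z = 0.1760 + 1.1000i, |z|^2 = 1.2410
Iter 2: z = -1.0030 + 1.4872i, |z|^2 = 3.2178
Iter 3: z = -1.0297 + -1.8834i, |z|^2 = 4.6075
Escaped at iteration 3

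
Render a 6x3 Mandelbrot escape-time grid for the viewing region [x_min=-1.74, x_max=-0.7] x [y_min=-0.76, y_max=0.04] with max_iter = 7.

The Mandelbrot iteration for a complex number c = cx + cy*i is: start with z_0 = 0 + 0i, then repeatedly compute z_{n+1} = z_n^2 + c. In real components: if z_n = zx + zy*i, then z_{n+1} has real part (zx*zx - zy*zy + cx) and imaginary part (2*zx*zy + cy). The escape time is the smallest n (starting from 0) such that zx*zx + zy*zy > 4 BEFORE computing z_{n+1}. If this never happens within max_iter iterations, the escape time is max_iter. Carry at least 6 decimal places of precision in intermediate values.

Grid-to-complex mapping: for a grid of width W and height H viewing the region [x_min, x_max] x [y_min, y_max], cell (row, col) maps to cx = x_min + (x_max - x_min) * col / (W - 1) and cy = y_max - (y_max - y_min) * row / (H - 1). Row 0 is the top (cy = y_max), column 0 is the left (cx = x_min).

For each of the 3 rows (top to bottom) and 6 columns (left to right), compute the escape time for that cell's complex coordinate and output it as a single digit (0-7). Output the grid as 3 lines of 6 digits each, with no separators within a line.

(row=0, col=0): c = -1.7400 + 0.0400i → escape time 7
(row=0, col=1): c = -1.5320 + 0.0400i → escape time 7
(row=0, col=2): c = -1.3240 + 0.0400i → escape time 7
(row=0, col=3): c = -1.1160 + 0.0400i → escape time 7
(row=0, col=4): c = -0.9080 + 0.0400i → escape time 7
(row=0, col=5): c = -0.7000 + 0.0400i → escape time 7
(row=1, col=0): c = -1.7400 + -0.3600i → escape time 3
(row=1, col=1): c = -1.5320 + -0.3600i → escape time 4
(row=1, col=2): c = -1.3240 + -0.3600i → escape time 6
(row=1, col=3): c = -1.1160 + -0.3600i → escape time 7
(row=1, col=4): c = -0.9080 + -0.3600i → escape time 7
(row=1, col=5): c = -0.7000 + -0.3600i → escape time 7
(row=2, col=0): c = -1.7400 + -0.7600i → escape time 2
(row=2, col=1): c = -1.5320 + -0.7600i → escape time 3
(row=2, col=2): c = -1.3240 + -0.7600i → escape time 3
(row=2, col=3): c = -1.1160 + -0.7600i → escape time 3
(row=2, col=4): c = -0.9080 + -0.7600i → escape time 4
(row=2, col=5): c = -0.7000 + -0.7600i → escape time 4

Answer: 777777
346777
233344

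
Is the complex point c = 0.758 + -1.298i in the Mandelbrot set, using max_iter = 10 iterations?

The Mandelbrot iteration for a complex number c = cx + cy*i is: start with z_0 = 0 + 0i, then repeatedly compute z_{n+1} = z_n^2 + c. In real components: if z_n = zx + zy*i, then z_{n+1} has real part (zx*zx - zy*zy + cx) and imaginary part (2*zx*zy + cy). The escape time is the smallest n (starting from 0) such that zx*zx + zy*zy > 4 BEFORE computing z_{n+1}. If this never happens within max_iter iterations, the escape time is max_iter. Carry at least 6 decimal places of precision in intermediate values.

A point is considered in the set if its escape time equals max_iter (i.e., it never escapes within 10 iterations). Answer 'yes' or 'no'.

Answer: no

Derivation:
z_0 = 0 + 0i, c = 0.7580 + -1.2980i
Iter 1: z = 0.7580 + -1.2980i, |z|^2 = 2.2594
Iter 2: z = -0.3522 + -3.2658i, |z|^2 = 10.7893
Escaped at iteration 2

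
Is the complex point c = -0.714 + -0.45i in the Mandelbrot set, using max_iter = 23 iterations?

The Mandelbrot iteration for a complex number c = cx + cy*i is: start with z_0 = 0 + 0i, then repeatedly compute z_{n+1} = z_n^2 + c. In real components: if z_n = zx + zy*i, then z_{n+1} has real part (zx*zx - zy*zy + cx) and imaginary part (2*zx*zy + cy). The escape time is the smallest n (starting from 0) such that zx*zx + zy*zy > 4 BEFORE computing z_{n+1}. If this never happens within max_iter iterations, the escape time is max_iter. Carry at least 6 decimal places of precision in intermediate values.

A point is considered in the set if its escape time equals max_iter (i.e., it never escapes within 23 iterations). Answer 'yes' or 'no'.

z_0 = 0 + 0i, c = -0.7140 + -0.4500i
Iter 1: z = -0.7140 + -0.4500i, |z|^2 = 0.7123
Iter 2: z = -0.4067 + 0.1926i, |z|^2 = 0.2025
Iter 3: z = -0.5857 + -0.6067i, |z|^2 = 0.7111
Iter 4: z = -0.7390 + 0.2606i, |z|^2 = 0.6141
Iter 5: z = -0.2358 + -0.8352i, |z|^2 = 0.7532
Iter 6: z = -1.3560 + -0.0561i, |z|^2 = 1.8418
Iter 7: z = 1.1215 + -0.2978i, |z|^2 = 1.3465
Iter 8: z = 0.4552 + -1.1179i, |z|^2 = 1.4570
Iter 9: z = -1.7566 + -1.4678i, |z|^2 = 5.2400
Escaped at iteration 9

Answer: no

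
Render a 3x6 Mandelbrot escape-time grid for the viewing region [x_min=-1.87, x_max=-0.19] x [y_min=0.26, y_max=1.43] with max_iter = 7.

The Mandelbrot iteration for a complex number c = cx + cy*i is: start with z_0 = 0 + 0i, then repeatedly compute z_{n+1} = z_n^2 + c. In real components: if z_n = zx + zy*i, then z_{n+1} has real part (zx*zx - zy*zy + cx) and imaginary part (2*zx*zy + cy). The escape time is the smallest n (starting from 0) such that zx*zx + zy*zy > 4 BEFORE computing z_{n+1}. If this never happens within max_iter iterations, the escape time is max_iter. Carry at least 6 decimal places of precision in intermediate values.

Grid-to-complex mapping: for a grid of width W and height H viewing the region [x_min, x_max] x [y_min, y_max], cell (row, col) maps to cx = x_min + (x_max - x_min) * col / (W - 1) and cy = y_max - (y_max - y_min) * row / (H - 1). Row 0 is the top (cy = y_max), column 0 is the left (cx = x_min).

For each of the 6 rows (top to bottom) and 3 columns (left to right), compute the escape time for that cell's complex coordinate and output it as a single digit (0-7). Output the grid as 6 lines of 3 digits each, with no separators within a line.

Answer: 122
133
137
137
357
477

Derivation:
(row=0, col=0): c = -1.8700 + 1.4300i → escape time 1
(row=0, col=1): c = -1.0300 + 1.4300i → escape time 2
(row=0, col=2): c = -0.1900 + 1.4300i → escape time 2
(row=1, col=0): c = -1.8700 + 1.1960i → escape time 1
(row=1, col=1): c = -1.0300 + 1.1960i → escape time 3
(row=1, col=2): c = -0.1900 + 1.1960i → escape time 3
(row=2, col=0): c = -1.8700 + 0.9620i → escape time 1
(row=2, col=1): c = -1.0300 + 0.9620i → escape time 3
(row=2, col=2): c = -0.1900 + 0.9620i → escape time 7
(row=3, col=0): c = -1.8700 + 0.7280i → escape time 1
(row=3, col=1): c = -1.0300 + 0.7280i → escape time 3
(row=3, col=2): c = -0.1900 + 0.7280i → escape time 7
(row=4, col=0): c = -1.8700 + 0.4940i → escape time 3
(row=4, col=1): c = -1.0300 + 0.4940i → escape time 5
(row=4, col=2): c = -0.1900 + 0.4940i → escape time 7
(row=5, col=0): c = -1.8700 + 0.2600i → escape time 4
(row=5, col=1): c = -1.0300 + 0.2600i → escape time 7
(row=5, col=2): c = -0.1900 + 0.2600i → escape time 7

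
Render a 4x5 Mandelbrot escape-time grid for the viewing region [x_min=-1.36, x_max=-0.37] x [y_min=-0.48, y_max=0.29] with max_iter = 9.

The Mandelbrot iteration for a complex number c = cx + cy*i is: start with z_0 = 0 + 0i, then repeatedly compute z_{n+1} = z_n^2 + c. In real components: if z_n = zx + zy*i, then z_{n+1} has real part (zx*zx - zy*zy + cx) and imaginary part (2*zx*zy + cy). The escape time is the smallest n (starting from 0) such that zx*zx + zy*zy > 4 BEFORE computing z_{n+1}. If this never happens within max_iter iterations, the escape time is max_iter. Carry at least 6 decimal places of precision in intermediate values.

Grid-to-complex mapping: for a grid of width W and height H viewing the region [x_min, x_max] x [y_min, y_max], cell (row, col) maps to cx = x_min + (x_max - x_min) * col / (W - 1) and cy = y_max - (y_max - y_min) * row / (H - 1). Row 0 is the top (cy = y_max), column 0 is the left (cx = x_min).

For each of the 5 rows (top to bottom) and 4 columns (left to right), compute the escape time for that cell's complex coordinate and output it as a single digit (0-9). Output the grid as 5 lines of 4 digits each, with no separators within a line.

Answer: 6999
9999
9999
6999
4599

Derivation:
(row=0, col=0): c = -1.3600 + 0.2900i → escape time 6
(row=0, col=1): c = -1.0300 + 0.2900i → escape time 9
(row=0, col=2): c = -0.7000 + 0.2900i → escape time 9
(row=0, col=3): c = -0.3700 + 0.2900i → escape time 9
(row=1, col=0): c = -1.3600 + 0.0975i → escape time 9
(row=1, col=1): c = -1.0300 + 0.0975i → escape time 9
(row=1, col=2): c = -0.7000 + 0.0975i → escape time 9
(row=1, col=3): c = -0.3700 + 0.0975i → escape time 9
(row=2, col=0): c = -1.3600 + -0.0950i → escape time 9
(row=2, col=1): c = -1.0300 + -0.0950i → escape time 9
(row=2, col=2): c = -0.7000 + -0.0950i → escape time 9
(row=2, col=3): c = -0.3700 + -0.0950i → escape time 9
(row=3, col=0): c = -1.3600 + -0.2875i → escape time 6
(row=3, col=1): c = -1.0300 + -0.2875i → escape time 9
(row=3, col=2): c = -0.7000 + -0.2875i → escape time 9
(row=3, col=3): c = -0.3700 + -0.2875i → escape time 9
(row=4, col=0): c = -1.3600 + -0.4800i → escape time 4
(row=4, col=1): c = -1.0300 + -0.4800i → escape time 5
(row=4, col=2): c = -0.7000 + -0.4800i → escape time 9
(row=4, col=3): c = -0.3700 + -0.4800i → escape time 9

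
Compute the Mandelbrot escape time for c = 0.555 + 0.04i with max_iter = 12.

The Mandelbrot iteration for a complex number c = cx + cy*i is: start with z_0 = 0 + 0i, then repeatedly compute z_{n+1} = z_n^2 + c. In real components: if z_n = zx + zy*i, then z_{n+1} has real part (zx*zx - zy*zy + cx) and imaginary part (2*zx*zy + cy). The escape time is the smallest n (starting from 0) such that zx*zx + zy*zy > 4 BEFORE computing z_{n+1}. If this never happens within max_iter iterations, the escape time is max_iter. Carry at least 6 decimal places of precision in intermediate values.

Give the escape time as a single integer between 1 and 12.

z_0 = 0 + 0i, c = 0.5550 + 0.0400i
Iter 1: z = 0.5550 + 0.0400i, |z|^2 = 0.3096
Iter 2: z = 0.8614 + 0.0844i, |z|^2 = 0.7492
Iter 3: z = 1.2899 + 0.1854i, |z|^2 = 1.6983
Iter 4: z = 2.1845 + 0.5183i, |z|^2 = 5.0409
Escaped at iteration 4

Answer: 4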